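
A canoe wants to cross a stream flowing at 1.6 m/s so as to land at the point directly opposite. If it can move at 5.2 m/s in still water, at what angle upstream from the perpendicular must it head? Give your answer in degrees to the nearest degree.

18°

To cancel the current, the upstream component of the canoe's velocity must equal the flow: 5.2 sin θ = 1.6.
sin θ = 1.6 / 5.2 = 0.3077.
θ = arcsin(0.3077) = 17.920°.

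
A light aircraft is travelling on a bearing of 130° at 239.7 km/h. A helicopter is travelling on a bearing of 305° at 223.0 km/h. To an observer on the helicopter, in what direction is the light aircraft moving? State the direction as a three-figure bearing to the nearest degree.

Taking east as x and north as y: light aircraft velocity = (183.621, -154.076) km/h; helicopter velocity = (-182.671, 127.908) km/h.
Velocity of light aircraft relative to helicopter = (183.621, -154.076) − (-182.671, 127.908) = (366.292, -281.984) km/h.
Bearing = atan2(366.29, -281.98) = 127.59° clockwise from north.

128°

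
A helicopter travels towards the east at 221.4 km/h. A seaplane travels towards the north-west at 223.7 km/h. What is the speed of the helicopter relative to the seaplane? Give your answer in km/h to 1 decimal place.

411.2 km/h

Taking east as x and north as y: helicopter velocity = (221.400, 0.000) km/h; seaplane velocity = (-158.180, 158.180) km/h.
Velocity of helicopter relative to seaplane = (221.400, 0.000) − (-158.180, 158.180) = (379.580, -158.180) km/h.
Magnitude = |(379.580, -158.180)| = 411.220 km/h.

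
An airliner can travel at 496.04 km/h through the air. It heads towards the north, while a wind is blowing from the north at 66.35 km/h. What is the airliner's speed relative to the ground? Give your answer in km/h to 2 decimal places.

429.69 km/h

Taking east as x and north as y: velocity relative to the air = (0.000, 496.040) km/h; the air relative to ground = (0.000, -66.350) km/h.
Velocity relative to ground = (0.000, 496.040) + (0.000, -66.350) = (0.000, 429.690) km/h.
Speed = |(0.000, 429.690)| = 429.690 km/h.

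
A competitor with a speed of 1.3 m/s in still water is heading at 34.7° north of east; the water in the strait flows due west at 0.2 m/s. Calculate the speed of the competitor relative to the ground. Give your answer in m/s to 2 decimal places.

1.14 m/s

Taking east as x and north as y: velocity relative to the water = (1.069, 0.740) m/s; the water relative to ground = (-0.200, 0.000) m/s.
Velocity relative to ground = (1.069, 0.740) + (-0.200, 0.000) = (0.869, 0.740) m/s.
Speed = |(0.869, 0.740)| = 1.141 m/s.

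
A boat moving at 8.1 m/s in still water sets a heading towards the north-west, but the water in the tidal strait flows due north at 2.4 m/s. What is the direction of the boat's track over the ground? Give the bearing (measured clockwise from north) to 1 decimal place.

324.8°

Taking east as x and north as y: velocity relative to the water = (-5.728, 5.728) m/s; the water relative to ground = (0.000, 2.400) m/s.
Velocity relative to ground = (-5.728, 5.728) + (0.000, 2.400) = (-5.728, 8.128) m/s.
Bearing = atan2(-5.73, 8.13) = 324.83° clockwise from north.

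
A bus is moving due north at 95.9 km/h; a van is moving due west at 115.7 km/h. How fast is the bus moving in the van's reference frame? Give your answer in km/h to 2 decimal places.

150.28 km/h

Taking east as x and north as y: bus velocity = (0.000, 95.900) km/h; van velocity = (-115.700, 0.000) km/h.
Velocity of bus relative to van = (0.000, 95.900) − (-115.700, 0.000) = (115.700, 95.900) km/h.
Magnitude = |(115.700, 95.900)| = 150.277 km/h.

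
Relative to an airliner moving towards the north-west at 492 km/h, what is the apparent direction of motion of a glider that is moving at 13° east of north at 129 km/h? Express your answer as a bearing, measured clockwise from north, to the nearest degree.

Taking east as x and north as y: glider velocity = (29.019, 125.694) km/h; airliner velocity = (-347.897, 347.897) km/h.
Velocity of glider relative to airliner = (29.019, 125.694) − (-347.897, 347.897) = (376.915, -222.203) km/h.
Bearing = atan2(376.92, -222.20) = 120.52° clockwise from north.

121°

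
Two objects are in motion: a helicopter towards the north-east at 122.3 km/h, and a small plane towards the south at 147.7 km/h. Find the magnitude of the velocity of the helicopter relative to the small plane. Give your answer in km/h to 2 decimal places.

Taking east as x and north as y: helicopter velocity = (86.479, 86.479) km/h; small plane velocity = (0.000, -147.700) km/h.
Velocity of helicopter relative to small plane = (86.479, 86.479) − (0.000, -147.700) = (86.479, 234.179) km/h.
Magnitude = |(86.479, 234.179)| = 249.637 km/h.

249.64 km/h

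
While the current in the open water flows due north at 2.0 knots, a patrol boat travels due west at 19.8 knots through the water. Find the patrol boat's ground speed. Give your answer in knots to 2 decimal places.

Taking east as x and north as y: velocity relative to the water = (-19.800, 0.000) knots; the water relative to ground = (0.000, 2.000) knots.
Velocity relative to ground = (-19.800, 0.000) + (0.000, 2.000) = (-19.800, 2.000) knots.
Speed = |(-19.800, 2.000)| = 19.901 knots.

19.90 knots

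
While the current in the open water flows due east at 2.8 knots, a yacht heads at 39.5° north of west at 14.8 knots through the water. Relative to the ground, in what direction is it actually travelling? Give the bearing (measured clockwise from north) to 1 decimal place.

317.5°

Taking east as x and north as y: velocity relative to the water = (-11.420, 9.414) knots; the water relative to ground = (2.800, 0.000) knots.
Velocity relative to ground = (-11.420, 9.414) + (2.800, 0.000) = (-8.620, 9.414) knots.
Bearing = atan2(-8.62, 9.41) = 317.52° clockwise from north.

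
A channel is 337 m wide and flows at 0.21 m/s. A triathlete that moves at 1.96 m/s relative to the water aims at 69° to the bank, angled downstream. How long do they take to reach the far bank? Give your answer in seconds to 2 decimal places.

184.17 s

The component of the triathlete's velocity perpendicular to the bank is 1.96 × sin 69° = 1.830 m/s.
The current is parallel to the bank, so it does not affect the crossing time.
Time = 337 / 1.830 = 184.171 s.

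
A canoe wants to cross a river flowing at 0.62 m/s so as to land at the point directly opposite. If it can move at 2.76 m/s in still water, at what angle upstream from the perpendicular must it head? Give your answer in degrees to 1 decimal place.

13.0°

To cancel the current, the upstream component of the canoe's velocity must equal the flow: 2.76 sin θ = 0.62.
sin θ = 0.62 / 2.76 = 0.2246.
θ = arcsin(0.2246) = 12.982°.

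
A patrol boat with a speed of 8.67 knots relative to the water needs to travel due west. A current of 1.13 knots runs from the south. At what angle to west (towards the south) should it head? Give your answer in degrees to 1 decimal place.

7.5°

The current pushes perpendicular to the desired track; the heading must have a component into the current equal to 1.13 knots: 8.67 sin θ = 1.13.
sin θ = 0.1303, so θ = 7.489°.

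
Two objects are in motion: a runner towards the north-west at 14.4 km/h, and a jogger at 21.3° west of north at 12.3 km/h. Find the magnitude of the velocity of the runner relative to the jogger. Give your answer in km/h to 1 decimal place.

5.9 km/h

Taking east as x and north as y: runner velocity = (-10.182, 10.182) km/h; jogger velocity = (-4.468, 11.460) km/h.
Velocity of runner relative to jogger = (-10.182, 10.182) − (-4.468, 11.460) = (-5.714, -1.277) km/h.
Magnitude = |(-5.714, -1.277)| = 5.855 km/h.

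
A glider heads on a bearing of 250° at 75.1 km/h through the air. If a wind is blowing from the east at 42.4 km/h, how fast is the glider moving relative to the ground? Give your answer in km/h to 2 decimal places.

115.85 km/h

Taking east as x and north as y: velocity relative to the air = (-70.571, -25.686) km/h; the air relative to ground = (-42.400, 0.000) km/h.
Velocity relative to ground = (-70.571, -25.686) + (-42.400, 0.000) = (-112.971, -25.686) km/h.
Speed = |(-112.971, -25.686)| = 115.854 km/h.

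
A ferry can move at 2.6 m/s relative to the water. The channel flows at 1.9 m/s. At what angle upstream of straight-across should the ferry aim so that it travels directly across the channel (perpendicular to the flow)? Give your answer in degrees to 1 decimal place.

47.0°

To cancel the current, the upstream component of the ferry's velocity must equal the flow: 2.6 sin θ = 1.9.
sin θ = 1.9 / 2.6 = 0.7308.
θ = arcsin(0.7308) = 46.951°.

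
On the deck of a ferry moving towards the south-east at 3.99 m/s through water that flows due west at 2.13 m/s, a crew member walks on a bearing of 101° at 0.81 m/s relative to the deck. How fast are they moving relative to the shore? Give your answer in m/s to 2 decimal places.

In east/north components (m/s): crew member relative to ferry = (0.795, -0.155); ferry relative to water = (2.821, -2.821); water relative to ground = (-2.130, 0.000).
Sum = (1.486, -2.976) m/s.
Speed = |(1.486, -2.976)| = 3.327 m/s.

3.33 m/s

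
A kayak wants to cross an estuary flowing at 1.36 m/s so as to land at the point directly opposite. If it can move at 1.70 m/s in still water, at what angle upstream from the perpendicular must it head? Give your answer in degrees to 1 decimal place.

To cancel the current, the upstream component of the kayak's velocity must equal the flow: 1.70 sin θ = 1.36.
sin θ = 1.36 / 1.70 = 0.8000.
θ = arcsin(0.8000) = 53.130°.

53.1°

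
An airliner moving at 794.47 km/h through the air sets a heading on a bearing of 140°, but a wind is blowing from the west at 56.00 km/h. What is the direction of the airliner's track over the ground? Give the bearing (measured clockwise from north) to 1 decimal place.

Taking east as x and north as y: velocity relative to the air = (510.675, -608.599) km/h; the air relative to ground = (56.000, 0.000) km/h.
Velocity relative to ground = (510.675, -608.599) + (56.000, 0.000) = (566.675, -608.599) km/h.
Bearing = atan2(566.68, -608.60) = 137.04° clockwise from north.

137.0°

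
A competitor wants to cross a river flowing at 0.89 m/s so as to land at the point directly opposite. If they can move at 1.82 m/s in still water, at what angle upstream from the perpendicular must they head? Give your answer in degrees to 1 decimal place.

29.3°

To cancel the current, the upstream component of the competitor's velocity must equal the flow: 1.82 sin θ = 0.89.
sin θ = 0.89 / 1.82 = 0.4890.
θ = arcsin(0.4890) = 29.276°.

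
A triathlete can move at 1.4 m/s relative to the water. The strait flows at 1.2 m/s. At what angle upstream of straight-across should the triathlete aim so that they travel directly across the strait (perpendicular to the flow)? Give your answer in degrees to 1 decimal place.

59.0°

To cancel the current, the upstream component of the triathlete's velocity must equal the flow: 1.4 sin θ = 1.2.
sin θ = 1.2 / 1.4 = 0.8571.
θ = arcsin(0.8571) = 58.997°.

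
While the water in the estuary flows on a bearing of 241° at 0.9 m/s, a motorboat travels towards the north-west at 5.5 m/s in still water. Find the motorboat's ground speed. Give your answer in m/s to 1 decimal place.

5.8 m/s

Taking east as x and north as y: velocity relative to the water = (-3.889, 3.889) m/s; the water relative to ground = (-0.787, -0.436) m/s.
Velocity relative to ground = (-3.889, 3.889) + (-0.787, -0.436) = (-4.676, 3.453) m/s.
Speed = |(-4.676, 3.453)| = 5.813 m/s.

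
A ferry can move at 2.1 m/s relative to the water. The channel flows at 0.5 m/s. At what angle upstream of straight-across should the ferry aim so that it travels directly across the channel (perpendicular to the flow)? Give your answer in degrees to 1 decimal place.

13.8°

To cancel the current, the upstream component of the ferry's velocity must equal the flow: 2.1 sin θ = 0.5.
sin θ = 0.5 / 2.1 = 0.2381.
θ = arcsin(0.2381) = 13.774°.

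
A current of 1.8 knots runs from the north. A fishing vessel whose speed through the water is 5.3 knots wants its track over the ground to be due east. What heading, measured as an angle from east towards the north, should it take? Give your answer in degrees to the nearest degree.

The current pushes perpendicular to the desired track; the heading must have a component into the current equal to 1.8 knots: 5.3 sin θ = 1.8.
sin θ = 0.3396, so θ = 19.854°.

20°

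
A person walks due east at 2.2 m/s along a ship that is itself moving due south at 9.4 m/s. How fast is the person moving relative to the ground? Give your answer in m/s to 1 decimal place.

Taking east as x and north as y: ship velocity = (0.000, -9.400) m/s; person velocity relative to ship = (2.200, 0.000) m/s.
Velocity relative to ground = (0.000, -9.400) + (2.200, 0.000) = (2.200, -9.400) m/s.
Speed = |(2.200, -9.400)| = 9.654 m/s.

9.7 m/s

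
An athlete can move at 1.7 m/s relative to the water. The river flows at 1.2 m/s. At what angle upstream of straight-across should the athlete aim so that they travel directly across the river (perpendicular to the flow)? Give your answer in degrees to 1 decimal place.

To cancel the current, the upstream component of the athlete's velocity must equal the flow: 1.7 sin θ = 1.2.
sin θ = 1.2 / 1.7 = 0.7059.
θ = arcsin(0.7059) = 44.901°.

44.9°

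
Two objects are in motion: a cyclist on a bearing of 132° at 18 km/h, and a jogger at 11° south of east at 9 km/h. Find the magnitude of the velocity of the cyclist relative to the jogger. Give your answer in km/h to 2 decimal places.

Taking east as x and north as y: cyclist velocity = (13.377, -12.044) km/h; jogger velocity = (8.835, -1.717) km/h.
Velocity of cyclist relative to jogger = (13.377, -12.044) − (8.835, -1.717) = (4.542, -10.327) km/h.
Magnitude = |(4.542, -10.327)| = 11.282 km/h.

11.28 km/h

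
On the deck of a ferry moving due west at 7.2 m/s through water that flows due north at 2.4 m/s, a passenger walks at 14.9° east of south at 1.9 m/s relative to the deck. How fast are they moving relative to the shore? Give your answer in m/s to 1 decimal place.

In east/north components (m/s): passenger relative to ferry = (0.489, -1.836); ferry relative to water = (-7.200, 0.000); water relative to ground = (0.000, 2.400).
Sum = (-6.711, 0.564) m/s.
Speed = |(-6.711, 0.564)| = 6.735 m/s.

6.7 m/s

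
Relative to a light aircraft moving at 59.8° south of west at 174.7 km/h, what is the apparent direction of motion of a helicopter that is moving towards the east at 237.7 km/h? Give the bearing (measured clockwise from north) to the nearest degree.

Taking east as x and north as y: helicopter velocity = (237.700, 0.000) km/h; light aircraft velocity = (-87.878, -150.989) km/h.
Velocity of helicopter relative to light aircraft = (237.700, 0.000) − (-87.878, -150.989) = (325.578, 150.989) km/h.
Bearing = atan2(325.58, 150.99) = 65.12° clockwise from north.

065°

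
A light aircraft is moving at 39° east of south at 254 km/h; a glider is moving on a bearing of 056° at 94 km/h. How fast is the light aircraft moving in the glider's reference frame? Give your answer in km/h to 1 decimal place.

Taking east as x and north as y: light aircraft velocity = (159.847, -197.395) km/h; glider velocity = (77.930, 52.564) km/h.
Velocity of light aircraft relative to glider = (159.847, -197.395) − (77.930, 52.564) = (81.918, -249.959) km/h.
Magnitude = |(81.918, -249.959)| = 263.040 km/h.

263.0 km/h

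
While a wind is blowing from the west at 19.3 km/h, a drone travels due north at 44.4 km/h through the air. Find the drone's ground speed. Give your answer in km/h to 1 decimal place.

48.4 km/h

Taking east as x and north as y: velocity relative to the air = (0.000, 44.400) km/h; the air relative to ground = (19.300, 0.000) km/h.
Velocity relative to ground = (0.000, 44.400) + (19.300, 0.000) = (19.300, 44.400) km/h.
Speed = |(19.300, 44.400)| = 48.413 km/h.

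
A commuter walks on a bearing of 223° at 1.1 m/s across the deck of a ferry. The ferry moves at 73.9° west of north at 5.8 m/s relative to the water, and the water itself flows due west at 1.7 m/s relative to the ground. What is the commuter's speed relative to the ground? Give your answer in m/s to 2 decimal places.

8.06 m/s

In east/north components (m/s): commuter relative to ferry = (-0.750, -0.804); ferry relative to water = (-5.573, 1.608); water relative to ground = (-1.700, 0.000).
Sum = (-8.023, 0.804) m/s.
Speed = |(-8.023, 0.804)| = 8.063 m/s.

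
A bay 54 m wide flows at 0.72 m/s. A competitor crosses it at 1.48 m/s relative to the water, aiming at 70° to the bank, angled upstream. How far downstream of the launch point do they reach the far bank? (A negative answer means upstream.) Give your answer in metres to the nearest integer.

8 m

Perpendicular speed = 1.391 m/s; crossing time = 54 / 1.391 = 38.828 s.
Net downstream speed = 0.214 m/s.
Drift = 0.214 × 38.828 = 8.302 m (downstream).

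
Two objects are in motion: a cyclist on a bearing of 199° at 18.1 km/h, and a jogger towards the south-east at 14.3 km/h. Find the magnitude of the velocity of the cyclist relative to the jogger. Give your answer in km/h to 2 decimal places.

17.47 km/h

Taking east as x and north as y: cyclist velocity = (-5.893, -17.114) km/h; jogger velocity = (10.112, -10.112) km/h.
Velocity of cyclist relative to jogger = (-5.893, -17.114) − (10.112, -10.112) = (-16.004, -7.002) km/h.
Magnitude = |(-16.004, -7.002)| = 17.469 km/h.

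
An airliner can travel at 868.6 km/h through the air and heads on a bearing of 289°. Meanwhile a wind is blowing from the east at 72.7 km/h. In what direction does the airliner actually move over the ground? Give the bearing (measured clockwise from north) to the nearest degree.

288°

Taking east as x and north as y: velocity relative to the air = (-821.277, 282.788) km/h; the air relative to ground = (-72.700, 0.000) km/h.
Velocity relative to ground = (-821.277, 282.788) + (-72.700, 0.000) = (-893.977, 282.788) km/h.
Bearing = atan2(-893.98, 282.79) = 287.55° clockwise from north.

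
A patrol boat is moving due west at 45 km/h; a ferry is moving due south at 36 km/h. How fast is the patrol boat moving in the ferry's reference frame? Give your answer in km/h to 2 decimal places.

Taking east as x and north as y: patrol boat velocity = (-45.000, 0.000) km/h; ferry velocity = (0.000, -36.000) km/h.
Velocity of patrol boat relative to ferry = (-45.000, 0.000) − (0.000, -36.000) = (-45.000, 36.000) km/h.
Magnitude = |(-45.000, 36.000)| = 57.628 km/h.

57.63 km/h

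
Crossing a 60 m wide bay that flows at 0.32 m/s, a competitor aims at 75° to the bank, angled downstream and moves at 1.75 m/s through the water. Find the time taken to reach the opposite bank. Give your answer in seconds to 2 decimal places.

35.50 s

The component of the competitor's velocity perpendicular to the bank is 1.75 × sin 75° = 1.690 m/s.
The current is parallel to the bank, so it does not affect the crossing time.
Time = 60 / 1.690 = 35.495 s.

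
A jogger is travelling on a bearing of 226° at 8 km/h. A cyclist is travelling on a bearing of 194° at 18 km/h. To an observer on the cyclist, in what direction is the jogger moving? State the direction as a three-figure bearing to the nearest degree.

Taking east as x and north as y: jogger velocity = (-5.755, -5.557) km/h; cyclist velocity = (-4.355, -17.465) km/h.
Velocity of jogger relative to cyclist = (-5.755, -5.557) − (-4.355, -17.465) = (-1.400, 11.908) km/h.
Bearing = atan2(-1.40, 11.91) = 353.29° clockwise from north.

353°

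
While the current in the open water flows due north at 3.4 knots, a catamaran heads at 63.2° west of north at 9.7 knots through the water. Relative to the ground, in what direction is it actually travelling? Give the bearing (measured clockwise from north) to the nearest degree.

312°

Taking east as x and north as y: velocity relative to the water = (-8.658, 4.374) knots; the water relative to ground = (0.000, 3.400) knots.
Velocity relative to ground = (-8.658, 4.374) + (0.000, 3.400) = (-8.658, 7.774) knots.
Bearing = atan2(-8.66, 7.77) = 311.92° clockwise from north.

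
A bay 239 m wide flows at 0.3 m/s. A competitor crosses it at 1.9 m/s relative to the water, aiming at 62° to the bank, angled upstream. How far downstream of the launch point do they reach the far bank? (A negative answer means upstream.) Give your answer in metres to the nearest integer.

Perpendicular speed = 1.678 m/s; crossing time = 239 / 1.678 = 142.465 s.
Net downstream speed = -0.592 m/s.
Drift = -0.592 × 142.465 = -84.339 m (upstream).

-84 m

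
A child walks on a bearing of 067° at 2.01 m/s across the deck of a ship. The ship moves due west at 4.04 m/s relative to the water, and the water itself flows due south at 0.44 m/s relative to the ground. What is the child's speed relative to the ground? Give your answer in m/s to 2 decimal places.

In east/north components (m/s): child relative to ship = (1.850, 0.785); ship relative to water = (-4.040, 0.000); water relative to ground = (0.000, -0.440).
Sum = (-2.190, 0.345) m/s.
Speed = |(-2.190, 0.345)| = 2.217 m/s.

2.22 m/s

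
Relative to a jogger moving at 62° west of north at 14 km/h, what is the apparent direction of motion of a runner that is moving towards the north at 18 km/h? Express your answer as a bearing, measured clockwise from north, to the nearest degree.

Taking east as x and north as y: runner velocity = (0.000, 18.000) km/h; jogger velocity = (-12.361, 6.573) km/h.
Velocity of runner relative to jogger = (0.000, 18.000) − (-12.361, 6.573) = (12.361, 11.427) km/h.
Bearing = atan2(12.36, 11.43) = 47.25° clockwise from north.

047°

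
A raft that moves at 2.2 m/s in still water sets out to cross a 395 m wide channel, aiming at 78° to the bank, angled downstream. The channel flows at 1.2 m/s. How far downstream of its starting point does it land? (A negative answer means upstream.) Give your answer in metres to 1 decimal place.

304.2 m

Perpendicular speed = 2.152 m/s; crossing time = 395 / 2.152 = 183.557 s.
Net downstream speed = 1.657 m/s.
Drift = 1.657 × 183.557 = 304.228 m (downstream).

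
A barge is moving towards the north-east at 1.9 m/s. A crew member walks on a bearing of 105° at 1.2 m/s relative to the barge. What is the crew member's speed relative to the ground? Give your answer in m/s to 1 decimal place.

2.7 m/s

Taking east as x and north as y: barge velocity = (1.344, 1.344) m/s; crew member velocity relative to barge = (1.159, -0.311) m/s.
Velocity relative to ground = (1.344, 1.344) + (1.159, -0.311) = (2.503, 1.033) m/s.
Speed = |(2.503, 1.033)| = 2.707 m/s.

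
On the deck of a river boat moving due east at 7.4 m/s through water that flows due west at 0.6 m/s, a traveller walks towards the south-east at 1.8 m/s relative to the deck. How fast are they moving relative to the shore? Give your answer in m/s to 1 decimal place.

8.2 m/s

In east/north components (m/s): traveller relative to river boat = (1.273, -1.273); river boat relative to water = (7.400, 0.000); water relative to ground = (-0.600, 0.000).
Sum = (8.073, -1.273) m/s.
Speed = |(8.073, -1.273)| = 8.173 m/s.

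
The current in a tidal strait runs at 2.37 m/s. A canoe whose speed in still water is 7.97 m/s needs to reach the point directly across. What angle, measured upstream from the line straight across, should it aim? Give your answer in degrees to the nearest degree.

17°

To cancel the current, the upstream component of the canoe's velocity must equal the flow: 7.97 sin θ = 2.37.
sin θ = 2.37 / 7.97 = 0.2974.
θ = arcsin(0.2974) = 17.299°.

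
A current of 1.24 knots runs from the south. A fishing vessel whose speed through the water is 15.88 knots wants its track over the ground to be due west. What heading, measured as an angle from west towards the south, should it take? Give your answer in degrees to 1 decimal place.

The current pushes perpendicular to the desired track; the heading must have a component into the current equal to 1.24 knots: 15.88 sin θ = 1.24.
sin θ = 0.0781, so θ = 4.479°.

4.5°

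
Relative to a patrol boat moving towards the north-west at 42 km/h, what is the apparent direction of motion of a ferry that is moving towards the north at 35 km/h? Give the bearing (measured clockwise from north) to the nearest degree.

080°

Taking east as x and north as y: ferry velocity = (0.000, 35.000) km/h; patrol boat velocity = (-29.698, 29.698) km/h.
Velocity of ferry relative to patrol boat = (0.000, 35.000) − (-29.698, 29.698) = (29.698, 5.302) km/h.
Bearing = atan2(29.70, 5.30) = 79.88° clockwise from north.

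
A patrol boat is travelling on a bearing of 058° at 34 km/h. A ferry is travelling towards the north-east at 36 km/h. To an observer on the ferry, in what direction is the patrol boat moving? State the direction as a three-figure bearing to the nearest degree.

Taking east as x and north as y: patrol boat velocity = (28.834, 18.017) km/h; ferry velocity = (25.456, 25.456) km/h.
Velocity of patrol boat relative to ferry = (28.834, 18.017) − (25.456, 25.456) = (3.378, -7.439) km/h.
Bearing = atan2(3.38, -7.44) = 155.58° clockwise from north.

156°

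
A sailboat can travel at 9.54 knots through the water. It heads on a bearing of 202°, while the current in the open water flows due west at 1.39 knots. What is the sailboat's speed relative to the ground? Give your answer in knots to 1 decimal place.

Taking east as x and north as y: velocity relative to the water = (-3.574, -8.845) knots; the water relative to ground = (-1.390, 0.000) knots.
Velocity relative to ground = (-3.574, -8.845) + (-1.390, 0.000) = (-4.964, -8.845) knots.
Speed = |(-4.964, -8.845)| = 10.143 knots.

10.1 knots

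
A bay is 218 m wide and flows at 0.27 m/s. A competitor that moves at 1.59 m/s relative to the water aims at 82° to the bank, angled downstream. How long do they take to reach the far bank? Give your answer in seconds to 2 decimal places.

138.45 s

The component of the competitor's velocity perpendicular to the bank is 1.59 × sin 82° = 1.575 m/s.
Only the cross-stream component determines the crossing time; the current contributes nothing perpendicular to the bank.
Time = 218 / 1.575 = 138.454 s.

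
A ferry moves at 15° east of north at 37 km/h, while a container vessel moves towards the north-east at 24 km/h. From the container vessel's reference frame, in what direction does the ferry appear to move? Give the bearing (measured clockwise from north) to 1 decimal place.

338.5°

Taking east as x and north as y: ferry velocity = (9.576, 35.739) km/h; container vessel velocity = (16.971, 16.971) km/h.
Velocity of ferry relative to container vessel = (9.576, 35.739) − (16.971, 16.971) = (-7.394, 18.769) km/h.
Bearing = atan2(-7.39, 18.77) = 338.50° clockwise from north.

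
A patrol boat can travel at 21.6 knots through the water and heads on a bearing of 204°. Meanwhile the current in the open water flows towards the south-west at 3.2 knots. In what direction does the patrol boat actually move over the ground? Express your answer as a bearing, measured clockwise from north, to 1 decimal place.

Taking east as x and north as y: velocity relative to the water = (-8.786, -19.733) knots; the water relative to ground = (-2.263, -2.263) knots.
Velocity relative to ground = (-8.786, -19.733) + (-2.263, -2.263) = (-11.048, -21.995) knots.
Bearing = atan2(-11.05, -22.00) = 206.67° clockwise from north.

206.7°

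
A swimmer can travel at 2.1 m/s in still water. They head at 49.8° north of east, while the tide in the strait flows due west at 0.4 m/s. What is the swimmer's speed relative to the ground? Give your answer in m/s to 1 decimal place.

1.9 m/s

Taking east as x and north as y: velocity relative to the water = (1.355, 1.604) m/s; the water relative to ground = (-0.400, 0.000) m/s.
Velocity relative to ground = (1.355, 1.604) + (-0.400, 0.000) = (0.955, 1.604) m/s.
Speed = |(0.955, 1.604)| = 1.867 m/s.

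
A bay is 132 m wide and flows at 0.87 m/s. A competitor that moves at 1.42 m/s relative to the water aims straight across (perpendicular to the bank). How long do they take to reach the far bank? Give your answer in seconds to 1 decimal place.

93.0 s

The component of the competitor's velocity perpendicular to the bank is 1.42 m/s.
The flow acts along the bank and has no component across it.
Time = 132 / 1.420 = 92.958 s.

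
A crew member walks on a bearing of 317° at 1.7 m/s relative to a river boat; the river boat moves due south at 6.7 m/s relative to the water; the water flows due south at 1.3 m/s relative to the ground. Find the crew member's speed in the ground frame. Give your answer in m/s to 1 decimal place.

In east/north components (m/s): crew member relative to river boat = (-1.159, 1.243); river boat relative to water = (0.000, -6.700); water relative to ground = (0.000, -1.300).
Sum = (-1.159, -6.757) m/s.
Speed = |(-1.159, -6.757)| = 6.855 m/s.

6.9 m/s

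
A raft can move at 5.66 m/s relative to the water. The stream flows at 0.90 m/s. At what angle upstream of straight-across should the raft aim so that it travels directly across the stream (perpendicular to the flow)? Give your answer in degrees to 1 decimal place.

9.1°

To cancel the current, the upstream component of the raft's velocity must equal the flow: 5.66 sin θ = 0.90.
sin θ = 0.90 / 5.66 = 0.1590.
θ = arcsin(0.1590) = 9.149°.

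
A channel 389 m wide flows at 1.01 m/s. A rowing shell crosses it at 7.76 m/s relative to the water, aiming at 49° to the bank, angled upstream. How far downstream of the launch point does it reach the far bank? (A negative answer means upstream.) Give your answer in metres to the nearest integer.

Perpendicular speed = 5.857 m/s; crossing time = 389 / 5.857 = 66.421 s.
Net downstream speed = -4.081 m/s.
Drift = -4.081 × 66.421 = -271.067 m (upstream).

-271 m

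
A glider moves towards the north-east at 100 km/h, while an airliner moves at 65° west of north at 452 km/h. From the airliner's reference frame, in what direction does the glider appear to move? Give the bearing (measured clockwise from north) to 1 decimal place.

Taking east as x and north as y: glider velocity = (70.711, 70.711) km/h; airliner velocity = (-409.651, 191.023) km/h.
Velocity of glider relative to airliner = (70.711, 70.711) − (-409.651, 191.023) = (480.362, -120.313) km/h.
Bearing = atan2(480.36, -120.31) = 104.06° clockwise from north.

104.1°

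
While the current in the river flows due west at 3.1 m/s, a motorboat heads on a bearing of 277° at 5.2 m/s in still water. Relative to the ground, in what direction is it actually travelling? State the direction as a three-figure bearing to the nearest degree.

274°

Taking east as x and north as y: velocity relative to the water = (-5.161, 0.634) m/s; the water relative to ground = (-3.100, 0.000) m/s.
Velocity relative to ground = (-5.161, 0.634) + (-3.100, 0.000) = (-8.261, 0.634) m/s.
Bearing = atan2(-8.26, 0.63) = 274.39° clockwise from north.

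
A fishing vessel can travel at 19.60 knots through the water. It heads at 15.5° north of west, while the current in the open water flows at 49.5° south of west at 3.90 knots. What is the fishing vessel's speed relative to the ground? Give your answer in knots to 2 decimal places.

21.54 knots

Taking east as x and north as y: velocity relative to the water = (-18.887, 5.238) knots; the water relative to ground = (-2.533, -2.966) knots.
Velocity relative to ground = (-18.887, 5.238) + (-2.533, -2.966) = (-21.420, 2.272) knots.
Speed = |(-21.420, 2.272)| = 21.540 knots.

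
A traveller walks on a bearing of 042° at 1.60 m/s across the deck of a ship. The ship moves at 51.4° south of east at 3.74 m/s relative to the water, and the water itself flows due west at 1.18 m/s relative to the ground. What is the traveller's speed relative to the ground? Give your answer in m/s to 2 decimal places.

2.82 m/s

In east/north components (m/s): traveller relative to ship = (1.071, 1.189); ship relative to water = (2.333, -2.923); water relative to ground = (-1.180, 0.000).
Sum = (2.224, -1.734) m/s.
Speed = |(2.224, -1.734)| = 2.820 m/s.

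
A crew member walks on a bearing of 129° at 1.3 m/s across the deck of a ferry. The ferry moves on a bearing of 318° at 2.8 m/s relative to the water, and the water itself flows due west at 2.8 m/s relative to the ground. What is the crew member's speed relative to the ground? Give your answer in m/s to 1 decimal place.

In east/north components (m/s): crew member relative to ferry = (1.010, -0.818); ferry relative to water = (-1.874, 2.081); water relative to ground = (-2.800, 0.000).
Sum = (-3.663, 1.263) m/s.
Speed = |(-3.663, 1.263)| = 3.875 m/s.

3.9 m/s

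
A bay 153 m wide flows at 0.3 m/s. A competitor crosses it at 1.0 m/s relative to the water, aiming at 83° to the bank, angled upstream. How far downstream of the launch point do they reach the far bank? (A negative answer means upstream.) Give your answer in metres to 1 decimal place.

27.5 m

Perpendicular speed = 0.993 m/s; crossing time = 153 / 0.993 = 154.149 s.
Net downstream speed = 0.178 m/s.
Drift = 0.178 × 154.149 = 27.459 m (downstream).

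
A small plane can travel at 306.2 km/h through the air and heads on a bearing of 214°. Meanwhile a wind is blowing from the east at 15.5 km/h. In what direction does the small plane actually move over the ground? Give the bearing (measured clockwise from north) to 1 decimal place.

Taking east as x and north as y: velocity relative to the air = (-171.225, -253.851) km/h; the air relative to ground = (-15.500, 0.000) km/h.
Velocity relative to ground = (-171.225, -253.851) + (-15.500, 0.000) = (-186.725, -253.851) km/h.
Bearing = atan2(-186.72, -253.85) = 216.34° clockwise from north.

216.3°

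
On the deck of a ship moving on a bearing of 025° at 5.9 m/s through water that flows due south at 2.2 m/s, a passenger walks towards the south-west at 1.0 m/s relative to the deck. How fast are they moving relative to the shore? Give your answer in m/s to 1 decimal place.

In east/north components (m/s): passenger relative to ship = (-0.707, -0.707); ship relative to water = (2.493, 5.347); water relative to ground = (0.000, -2.200).
Sum = (1.786, 2.440) m/s.
Speed = |(1.786, 2.440)| = 3.024 m/s.

3.0 m/s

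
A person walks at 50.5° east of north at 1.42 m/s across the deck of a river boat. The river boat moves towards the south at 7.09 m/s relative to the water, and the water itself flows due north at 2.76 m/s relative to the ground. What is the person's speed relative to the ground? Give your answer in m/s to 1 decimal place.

3.6 m/s

In east/north components (m/s): person relative to river boat = (1.096, 0.903); river boat relative to water = (0.000, -7.090); water relative to ground = (0.000, 2.760).
Sum = (1.096, -3.427) m/s.
Speed = |(1.096, -3.427)| = 3.598 m/s.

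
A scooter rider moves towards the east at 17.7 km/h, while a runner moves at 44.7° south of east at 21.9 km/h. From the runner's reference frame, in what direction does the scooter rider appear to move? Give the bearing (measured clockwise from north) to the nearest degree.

008°

Taking east as x and north as y: scooter rider velocity = (17.700, 0.000) km/h; runner velocity = (15.567, -15.404) km/h.
Velocity of scooter rider relative to runner = (17.700, 0.000) − (15.567, -15.404) = (2.133, 15.404) km/h.
Bearing = atan2(2.13, 15.40) = 7.89° clockwise from north.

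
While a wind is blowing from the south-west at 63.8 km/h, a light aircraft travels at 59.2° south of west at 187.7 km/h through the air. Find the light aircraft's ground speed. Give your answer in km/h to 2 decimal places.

Taking east as x and north as y: velocity relative to the air = (-96.110, -161.227) km/h; the air relative to ground = (45.113, 45.113) km/h.
Velocity relative to ground = (-96.110, -161.227) + (45.113, 45.113) = (-50.997, -116.113) km/h.
Speed = |(-50.997, -116.113)| = 126.819 km/h.

126.82 km/h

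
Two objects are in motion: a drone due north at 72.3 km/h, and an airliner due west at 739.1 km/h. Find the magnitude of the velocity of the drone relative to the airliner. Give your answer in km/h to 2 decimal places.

742.63 km/h

Taking east as x and north as y: drone velocity = (0.000, 72.300) km/h; airliner velocity = (-739.100, 0.000) km/h.
Velocity of drone relative to airliner = (0.000, 72.300) − (-739.100, 0.000) = (739.100, 72.300) km/h.
Magnitude = |(739.100, 72.300)| = 742.628 km/h.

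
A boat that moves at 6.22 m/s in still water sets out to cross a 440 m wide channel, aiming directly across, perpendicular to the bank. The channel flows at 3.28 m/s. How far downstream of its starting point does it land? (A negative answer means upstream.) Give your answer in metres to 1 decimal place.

Perpendicular speed = 6.220 m/s; crossing time = 440 / 6.220 = 70.740 s.
Net downstream speed = 3.280 m/s.
Drift = 3.280 × 70.740 = 232.026 m (downstream).

232.0 m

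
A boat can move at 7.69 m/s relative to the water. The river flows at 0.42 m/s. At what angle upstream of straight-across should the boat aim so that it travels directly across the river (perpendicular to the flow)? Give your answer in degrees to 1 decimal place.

To cancel the current, the upstream component of the boat's velocity must equal the flow: 7.69 sin θ = 0.42.
sin θ = 0.42 / 7.69 = 0.0546.
θ = arcsin(0.0546) = 3.131°.

3.1°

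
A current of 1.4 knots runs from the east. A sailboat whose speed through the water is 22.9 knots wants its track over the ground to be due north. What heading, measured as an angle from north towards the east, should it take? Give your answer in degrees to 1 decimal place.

3.5°

The current pushes perpendicular to the desired track; the heading must have a component into the current equal to 1.4 knots: 22.9 sin θ = 1.4.
sin θ = 0.0611, so θ = 3.505°.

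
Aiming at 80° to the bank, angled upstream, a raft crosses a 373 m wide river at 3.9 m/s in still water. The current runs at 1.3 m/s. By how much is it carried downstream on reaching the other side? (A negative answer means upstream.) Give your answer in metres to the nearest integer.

60 m

Perpendicular speed = 3.841 m/s; crossing time = 373 / 3.841 = 97.116 s.
Net downstream speed = 0.623 m/s.
Drift = 0.623 × 97.116 = 60.481 m (downstream).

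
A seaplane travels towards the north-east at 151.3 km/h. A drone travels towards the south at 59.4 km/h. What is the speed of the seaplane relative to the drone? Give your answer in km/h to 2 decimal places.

Taking east as x and north as y: seaplane velocity = (106.985, 106.985) km/h; drone velocity = (0.000, -59.400) km/h.
Velocity of seaplane relative to drone = (106.985, 106.985) − (0.000, -59.400) = (106.985, 166.385) km/h.
Magnitude = |(106.985, 166.385)| = 197.813 km/h.

197.81 km/h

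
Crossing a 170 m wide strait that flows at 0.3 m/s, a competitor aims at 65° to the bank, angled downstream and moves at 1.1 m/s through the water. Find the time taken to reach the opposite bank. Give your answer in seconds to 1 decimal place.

The component of the competitor's velocity perpendicular to the bank is 1.1 × sin 65° = 0.997 m/s.
Only the cross-stream component determines the crossing time; the current contributes nothing perpendicular to the bank.
Time = 170 / 0.997 = 170.522 s.

170.5 s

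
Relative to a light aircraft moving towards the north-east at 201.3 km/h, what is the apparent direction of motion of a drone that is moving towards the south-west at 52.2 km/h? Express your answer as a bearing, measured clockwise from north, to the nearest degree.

225°

Taking east as x and north as y: drone velocity = (-36.911, -36.911) km/h; light aircraft velocity = (142.341, 142.341) km/h.
Velocity of drone relative to light aircraft = (-36.911, -36.911) − (142.341, 142.341) = (-179.252, -179.252) km/h.
Bearing = atan2(-179.25, -179.25) = 225.00° clockwise from north.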